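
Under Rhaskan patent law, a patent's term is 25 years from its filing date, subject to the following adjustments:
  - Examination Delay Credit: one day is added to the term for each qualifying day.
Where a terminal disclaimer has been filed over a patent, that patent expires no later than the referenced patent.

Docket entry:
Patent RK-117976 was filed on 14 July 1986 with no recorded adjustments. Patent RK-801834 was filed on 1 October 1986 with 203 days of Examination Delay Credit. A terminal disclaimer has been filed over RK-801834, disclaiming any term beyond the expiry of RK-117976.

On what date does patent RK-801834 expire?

Natural term of RK-801834:
  Base: filing + 25 years → 1 October 2011.
  Examination Delay Credit: +203 days → 21 April 2012.
Expiry of referenced patent RK-117976:
  Base: filing + 25 years → 14 July 2011.
Terminal disclaimer: RK-801834 expires on the earlier of 21 April 2012 and 14 July 2011.

July 14, 2011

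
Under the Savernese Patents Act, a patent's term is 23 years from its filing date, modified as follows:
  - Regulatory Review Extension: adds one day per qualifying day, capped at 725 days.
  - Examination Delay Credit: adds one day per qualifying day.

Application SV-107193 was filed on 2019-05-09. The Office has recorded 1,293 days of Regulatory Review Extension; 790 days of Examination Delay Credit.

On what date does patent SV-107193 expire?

2046-07-02

Base term: filing date + 23 years → 9 May 2042.
Regulatory Review Extension: 1293 days claimed exceeds the 725-day cap, so +725 days → 3 May 2044.
Examination Delay Credit: +790 days → 2 July 2046.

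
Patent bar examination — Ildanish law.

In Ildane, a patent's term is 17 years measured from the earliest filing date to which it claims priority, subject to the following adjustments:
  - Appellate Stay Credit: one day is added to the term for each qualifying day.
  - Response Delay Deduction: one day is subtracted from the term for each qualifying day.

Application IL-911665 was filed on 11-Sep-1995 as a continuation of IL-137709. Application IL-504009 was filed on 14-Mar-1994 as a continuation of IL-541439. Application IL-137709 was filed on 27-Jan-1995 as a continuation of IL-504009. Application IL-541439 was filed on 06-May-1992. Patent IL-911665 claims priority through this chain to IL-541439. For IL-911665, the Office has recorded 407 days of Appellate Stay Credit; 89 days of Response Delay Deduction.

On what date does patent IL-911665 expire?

Earliest priority filing: 6 May 1992.
Base term: 6 May 1992 + 17 years → 6 May 2009.
Appellate Stay Credit: +407 days → 17 June 2010.
Response Delay Deduction: −89 days → 20 March 2010.

2010-03-20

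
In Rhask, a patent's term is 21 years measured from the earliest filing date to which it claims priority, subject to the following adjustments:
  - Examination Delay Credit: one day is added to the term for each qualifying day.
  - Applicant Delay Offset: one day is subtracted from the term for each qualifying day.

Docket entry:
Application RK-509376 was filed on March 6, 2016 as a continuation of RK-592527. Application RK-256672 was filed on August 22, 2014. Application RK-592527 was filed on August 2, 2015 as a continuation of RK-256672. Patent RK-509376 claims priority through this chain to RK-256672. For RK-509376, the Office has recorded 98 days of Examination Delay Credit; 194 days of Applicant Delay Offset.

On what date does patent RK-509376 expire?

2035-05-18

Earliest priority filing: 22 August 2014.
Base term: 22 August 2014 + 21 years → 22 August 2035.
Examination Delay Credit: +98 days → 28 November 2035.
Applicant Delay Offset: −194 days → 18 May 2035.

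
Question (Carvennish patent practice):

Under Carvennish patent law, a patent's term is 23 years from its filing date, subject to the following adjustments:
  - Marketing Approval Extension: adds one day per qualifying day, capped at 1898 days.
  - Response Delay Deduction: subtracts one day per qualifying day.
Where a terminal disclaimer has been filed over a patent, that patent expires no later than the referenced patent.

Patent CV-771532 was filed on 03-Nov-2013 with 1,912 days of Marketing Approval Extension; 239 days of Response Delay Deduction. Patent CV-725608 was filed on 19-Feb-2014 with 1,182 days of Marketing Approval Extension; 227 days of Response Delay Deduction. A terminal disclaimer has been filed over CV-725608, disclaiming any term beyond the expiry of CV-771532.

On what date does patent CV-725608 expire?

2039-10-02

Natural term of CV-725608:
  Base: filing + 23 years → 19 February 2037.
  Marketing Approval Extension: 1182 days (within the 1898-day cap) → +1182 days → 16 May 2040.
  Response Delay Deduction: −227 days → 2 October 2039.
Expiry of referenced patent CV-771532:
  Base: filing + 23 years → 3 November 2036.
  Marketing Approval Extension: 1912 days claimed exceeds the 1898-day cap, so +1898 days → 14 January 2042.
  Response Delay Deduction: −239 days → 20 May 2041.
Terminal disclaimer: CV-725608 expires on the earlier of 2 October 2039 and 20 May 2041.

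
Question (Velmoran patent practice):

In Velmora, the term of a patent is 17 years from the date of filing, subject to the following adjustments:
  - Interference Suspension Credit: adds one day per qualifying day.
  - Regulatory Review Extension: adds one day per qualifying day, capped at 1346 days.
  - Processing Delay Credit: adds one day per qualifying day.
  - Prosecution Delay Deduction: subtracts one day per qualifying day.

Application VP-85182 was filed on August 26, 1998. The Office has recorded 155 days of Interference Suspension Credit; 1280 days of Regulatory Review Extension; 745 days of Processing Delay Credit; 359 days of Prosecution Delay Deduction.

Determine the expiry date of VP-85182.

2020-08-20

Base term: filing date + 17 years → 26 August 2015.
Interference Suspension Credit: +155 days → 28 January 2016.
Regulatory Review Extension: 1280 days (within the 1346-day cap) → +1280 days → 31 July 2019.
Processing Delay Credit: +745 days → 14 August 2021.
Prosecution Delay Deduction: −359 days → 20 August 2020.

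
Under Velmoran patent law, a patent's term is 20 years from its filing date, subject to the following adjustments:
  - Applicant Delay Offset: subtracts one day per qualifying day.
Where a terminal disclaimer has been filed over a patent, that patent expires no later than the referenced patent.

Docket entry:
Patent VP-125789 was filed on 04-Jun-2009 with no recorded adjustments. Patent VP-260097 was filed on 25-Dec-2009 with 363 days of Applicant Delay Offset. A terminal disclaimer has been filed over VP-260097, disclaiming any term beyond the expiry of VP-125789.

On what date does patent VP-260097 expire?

2028-12-27

Natural term of VP-260097:
  Base: filing + 20 years → 25 December 2029.
  Applicant Delay Offset: −363 days → 27 December 2028.
Expiry of referenced patent VP-125789:
  Base: filing + 20 years → 4 June 2029.
Terminal disclaimer: VP-260097 expires on the earlier of 27 December 2028 and 4 June 2029.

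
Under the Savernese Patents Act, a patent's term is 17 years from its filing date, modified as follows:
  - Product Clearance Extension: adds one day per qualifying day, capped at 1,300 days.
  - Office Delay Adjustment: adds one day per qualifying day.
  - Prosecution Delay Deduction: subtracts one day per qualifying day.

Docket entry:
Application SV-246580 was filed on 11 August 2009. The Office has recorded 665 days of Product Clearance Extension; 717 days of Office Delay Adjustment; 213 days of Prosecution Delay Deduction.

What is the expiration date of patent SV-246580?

2029-10-23

Base term: filing date + 17 years → 11 August 2026.
Product Clearance Extension: 665 days (within the 1300-day cap) → +665 days → 6 June 2028.
Office Delay Adjustment: +717 days → 24 May 2030.
Prosecution Delay Deduction: −213 days → 23 October 2029.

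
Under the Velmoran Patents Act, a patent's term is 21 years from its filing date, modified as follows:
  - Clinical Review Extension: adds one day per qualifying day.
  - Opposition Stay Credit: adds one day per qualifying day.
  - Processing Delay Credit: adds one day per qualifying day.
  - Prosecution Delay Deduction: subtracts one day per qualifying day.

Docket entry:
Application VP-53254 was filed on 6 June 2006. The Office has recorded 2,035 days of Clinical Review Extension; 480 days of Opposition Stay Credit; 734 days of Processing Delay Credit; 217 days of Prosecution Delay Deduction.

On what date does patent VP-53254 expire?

Base term: filing date + 21 years → 6 June 2027.
Clinical Review Extension: +2035 days → 31 December 2032.
Opposition Stay Credit: +480 days → 25 April 2034.
Processing Delay Credit: +734 days → 28 April 2036.
Prosecution Delay Deduction: −217 days → 24 September 2035.

September 24, 2035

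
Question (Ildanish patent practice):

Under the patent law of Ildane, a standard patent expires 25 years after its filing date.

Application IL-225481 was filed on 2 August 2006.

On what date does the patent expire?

2031-08-02

Filing date + 25 years → 2 August 2031.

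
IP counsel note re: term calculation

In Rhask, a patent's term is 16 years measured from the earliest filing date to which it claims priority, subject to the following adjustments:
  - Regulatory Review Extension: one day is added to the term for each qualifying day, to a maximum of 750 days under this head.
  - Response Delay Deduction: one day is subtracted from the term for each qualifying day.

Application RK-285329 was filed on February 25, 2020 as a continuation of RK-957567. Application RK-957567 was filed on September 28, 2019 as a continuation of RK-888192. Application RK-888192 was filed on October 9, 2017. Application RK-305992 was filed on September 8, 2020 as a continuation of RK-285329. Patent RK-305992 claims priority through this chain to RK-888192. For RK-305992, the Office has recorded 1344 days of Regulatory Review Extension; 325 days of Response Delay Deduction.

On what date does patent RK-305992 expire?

Earliest priority filing: 9 October 2017.
Base term: 9 October 2017 + 16 years → 9 October 2033.
Regulatory Review Extension: 1344 days claimed exceeds the 750-day cap, so +750 days → 29 October 2035.
Response Delay Deduction: −325 days → 8 December 2034.

2034-12-08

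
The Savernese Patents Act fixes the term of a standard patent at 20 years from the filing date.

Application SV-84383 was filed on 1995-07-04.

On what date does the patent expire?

Filing date + 20 years → 4 July 2015.

2015-07-04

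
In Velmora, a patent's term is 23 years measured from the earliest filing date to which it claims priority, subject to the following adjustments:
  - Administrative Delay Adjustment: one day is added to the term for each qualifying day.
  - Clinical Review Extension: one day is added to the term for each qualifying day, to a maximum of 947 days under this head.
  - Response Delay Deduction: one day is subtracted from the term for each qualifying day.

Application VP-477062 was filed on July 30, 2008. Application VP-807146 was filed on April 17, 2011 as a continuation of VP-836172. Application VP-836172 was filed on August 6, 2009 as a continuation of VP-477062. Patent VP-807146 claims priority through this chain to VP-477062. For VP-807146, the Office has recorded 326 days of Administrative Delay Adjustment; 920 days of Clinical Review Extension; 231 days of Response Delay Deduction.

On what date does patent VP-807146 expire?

Earliest priority filing: 30 July 2008.
Base term: 30 July 2008 + 23 years → 30 July 2031.
Administrative Delay Adjustment: +326 days → 20 June 2032.
Clinical Review Extension: 920 days (within the 947-day cap) → +920 days → 27 December 2034.
Response Delay Deduction: −231 days → 10 May 2034.

May 10, 2034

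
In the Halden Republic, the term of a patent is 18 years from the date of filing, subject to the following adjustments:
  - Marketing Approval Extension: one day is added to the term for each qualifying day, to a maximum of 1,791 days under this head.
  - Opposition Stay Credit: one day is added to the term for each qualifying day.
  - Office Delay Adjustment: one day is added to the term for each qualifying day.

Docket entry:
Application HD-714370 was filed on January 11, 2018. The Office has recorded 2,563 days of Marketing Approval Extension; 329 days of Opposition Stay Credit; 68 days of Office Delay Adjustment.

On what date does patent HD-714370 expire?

Base term: filing date + 18 years → 11 January 2036.
Marketing Approval Extension: 2563 days claimed exceeds the 1791-day cap, so +1791 days → 6 December 2040.
Opposition Stay Credit: +329 days → 31 October 2041.
Office Delay Adjustment: +68 days → 7 January 2042.

2042-01-07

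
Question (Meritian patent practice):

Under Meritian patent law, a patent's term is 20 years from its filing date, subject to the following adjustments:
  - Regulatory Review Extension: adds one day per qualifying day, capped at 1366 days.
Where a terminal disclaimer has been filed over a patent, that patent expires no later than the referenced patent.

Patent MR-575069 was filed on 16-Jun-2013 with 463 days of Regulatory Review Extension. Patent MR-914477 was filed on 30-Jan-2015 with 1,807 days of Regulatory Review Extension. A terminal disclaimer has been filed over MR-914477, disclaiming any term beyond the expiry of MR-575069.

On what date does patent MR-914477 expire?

Natural term of MR-914477:
  Base: filing + 20 years → 30 January 2035.
  Regulatory Review Extension: 1807 days claimed exceeds the 1366-day cap, so +1366 days → 27 October 2038.
Expiry of referenced patent MR-575069:
  Base: filing + 20 years → 16 June 2033.
  Regulatory Review Extension: 463 days (within the 1366-day cap) → +463 days → 22 September 2034.
Terminal disclaimer: MR-914477 expires on the earlier of 27 October 2038 and 22 September 2034.

September 22, 2034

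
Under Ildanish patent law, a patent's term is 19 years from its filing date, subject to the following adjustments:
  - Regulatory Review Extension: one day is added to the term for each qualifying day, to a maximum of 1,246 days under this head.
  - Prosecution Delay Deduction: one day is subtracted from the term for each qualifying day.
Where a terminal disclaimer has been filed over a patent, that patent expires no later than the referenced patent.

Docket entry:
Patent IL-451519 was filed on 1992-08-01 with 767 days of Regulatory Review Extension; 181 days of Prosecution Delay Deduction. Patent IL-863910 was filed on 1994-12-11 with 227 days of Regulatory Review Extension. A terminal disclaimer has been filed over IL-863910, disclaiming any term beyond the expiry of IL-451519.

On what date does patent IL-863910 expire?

Natural term of IL-863910:
  Base: filing + 19 years → 11 December 2013.
  Regulatory Review Extension: 227 days (within the 1246-day cap) → +227 days → 26 July 2014.
Expiry of referenced patent IL-451519:
  Base: filing + 19 years → 1 August 2011.
  Regulatory Review Extension: 767 days (within the 1246-day cap) → +767 days → 6 September 2013.
  Prosecution Delay Deduction: −181 days → 9 March 2013.
Terminal disclaimer: IL-863910 expires on the earlier of 26 July 2014 and 9 March 2013.

March 9, 2013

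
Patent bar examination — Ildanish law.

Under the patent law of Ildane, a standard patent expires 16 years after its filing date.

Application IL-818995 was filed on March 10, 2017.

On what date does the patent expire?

Filing date + 16 years → 10 March 2033.

2033-03-10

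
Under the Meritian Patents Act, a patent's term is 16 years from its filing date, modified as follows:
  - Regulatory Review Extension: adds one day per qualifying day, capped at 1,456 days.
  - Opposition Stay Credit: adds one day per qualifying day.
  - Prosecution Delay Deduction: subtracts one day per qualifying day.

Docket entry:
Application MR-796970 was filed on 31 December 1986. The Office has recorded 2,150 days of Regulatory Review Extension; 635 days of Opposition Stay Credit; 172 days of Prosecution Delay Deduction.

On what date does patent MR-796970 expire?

Base term: filing date + 16 years → 31 December 2002.
Regulatory Review Extension: 2150 days claimed exceeds the 1456-day cap, so +1456 days → 26 December 2006.
Opposition Stay Credit: +635 days → 21 September 2008.
Prosecution Delay Deduction: −172 days → 2 April 2008.

2008-04-02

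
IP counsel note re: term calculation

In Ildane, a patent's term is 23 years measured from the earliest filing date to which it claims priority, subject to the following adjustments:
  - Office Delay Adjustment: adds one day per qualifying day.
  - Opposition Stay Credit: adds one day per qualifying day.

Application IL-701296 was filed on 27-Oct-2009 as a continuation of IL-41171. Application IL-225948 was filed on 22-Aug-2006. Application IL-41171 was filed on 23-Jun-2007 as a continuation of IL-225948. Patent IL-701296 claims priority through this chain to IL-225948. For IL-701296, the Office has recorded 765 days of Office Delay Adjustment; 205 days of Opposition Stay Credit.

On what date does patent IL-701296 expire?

2032-04-18

Earliest priority filing: 22 August 2006.
Base term: 22 August 2006 + 23 years → 22 August 2029.
Office Delay Adjustment: +765 days → 26 September 2031.
Opposition Stay Credit: +205 days → 18 April 2032.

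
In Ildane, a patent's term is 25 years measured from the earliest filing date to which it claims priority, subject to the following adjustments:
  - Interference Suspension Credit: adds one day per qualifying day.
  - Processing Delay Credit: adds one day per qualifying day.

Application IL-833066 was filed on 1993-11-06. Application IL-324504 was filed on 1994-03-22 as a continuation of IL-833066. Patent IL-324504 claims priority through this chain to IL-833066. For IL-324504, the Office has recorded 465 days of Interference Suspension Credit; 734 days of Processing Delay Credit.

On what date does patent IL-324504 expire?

2022-02-17

Earliest priority filing: 6 November 1993.
Base term: 6 November 1993 + 25 years → 6 November 2018.
Interference Suspension Credit: +465 days → 14 February 2020.
Processing Delay Credit: +734 days → 17 February 2022.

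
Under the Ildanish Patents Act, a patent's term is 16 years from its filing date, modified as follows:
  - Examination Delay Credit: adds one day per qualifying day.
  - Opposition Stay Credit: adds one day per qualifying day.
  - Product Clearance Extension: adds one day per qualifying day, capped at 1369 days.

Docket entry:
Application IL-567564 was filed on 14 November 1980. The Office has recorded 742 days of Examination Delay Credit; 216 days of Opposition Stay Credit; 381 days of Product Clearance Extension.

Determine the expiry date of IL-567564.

Base term: filing date + 16 years → 14 November 1996.
Examination Delay Credit: +742 days → 26 November 1998.
Opposition Stay Credit: +216 days → 30 June 1999.
Product Clearance Extension: 381 days (within the 1369-day cap) → +381 days → 15 July 2000.

July 15, 2000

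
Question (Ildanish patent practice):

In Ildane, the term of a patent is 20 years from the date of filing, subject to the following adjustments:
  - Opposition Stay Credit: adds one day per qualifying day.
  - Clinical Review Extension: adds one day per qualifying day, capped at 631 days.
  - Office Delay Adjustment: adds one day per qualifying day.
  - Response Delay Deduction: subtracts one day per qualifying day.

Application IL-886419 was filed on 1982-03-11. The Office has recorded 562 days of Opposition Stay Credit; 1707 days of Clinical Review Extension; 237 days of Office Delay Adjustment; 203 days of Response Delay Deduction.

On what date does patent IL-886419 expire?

2005-07-20

Base term: filing date + 20 years → 11 March 2002.
Opposition Stay Credit: +562 days → 24 September 2003.
Clinical Review Extension: 1707 days claimed exceeds the 631-day cap, so +631 days → 16 June 2005.
Office Delay Adjustment: +237 days → 8 February 2006.
Response Delay Deduction: −203 days → 20 July 2005.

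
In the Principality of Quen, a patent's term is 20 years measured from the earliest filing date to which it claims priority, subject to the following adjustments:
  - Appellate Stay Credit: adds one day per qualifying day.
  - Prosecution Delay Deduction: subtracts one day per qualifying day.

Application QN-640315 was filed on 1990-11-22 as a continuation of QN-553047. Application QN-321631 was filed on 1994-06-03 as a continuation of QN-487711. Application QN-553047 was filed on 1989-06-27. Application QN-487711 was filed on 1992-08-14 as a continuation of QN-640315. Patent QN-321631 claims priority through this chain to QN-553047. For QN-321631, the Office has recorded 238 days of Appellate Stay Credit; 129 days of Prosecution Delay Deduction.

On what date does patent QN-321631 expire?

2009-10-14

Earliest priority filing: 27 June 1989.
Base term: 27 June 1989 + 20 years → 27 June 2009.
Appellate Stay Credit: +238 days → 20 February 2010.
Prosecution Delay Deduction: −129 days → 14 October 2009.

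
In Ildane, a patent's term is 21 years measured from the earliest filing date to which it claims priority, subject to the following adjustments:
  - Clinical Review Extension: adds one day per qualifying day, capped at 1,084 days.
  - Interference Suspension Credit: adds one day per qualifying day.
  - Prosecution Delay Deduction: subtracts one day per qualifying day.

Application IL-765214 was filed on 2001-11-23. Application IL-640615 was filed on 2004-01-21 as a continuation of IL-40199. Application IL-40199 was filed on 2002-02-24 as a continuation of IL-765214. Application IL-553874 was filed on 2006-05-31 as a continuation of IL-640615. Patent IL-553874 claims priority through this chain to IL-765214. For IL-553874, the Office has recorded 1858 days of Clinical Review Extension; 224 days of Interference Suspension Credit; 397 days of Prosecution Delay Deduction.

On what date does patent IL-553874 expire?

2025-05-22

Earliest priority filing: 23 November 2001.
Base term: 23 November 2001 + 21 years → 23 November 2022.
Clinical Review Extension: 1858 days claimed exceeds the 1084-day cap, so +1084 days → 11 November 2025.
Interference Suspension Credit: +224 days → 23 June 2026.
Prosecution Delay Deduction: −397 days → 22 May 2025.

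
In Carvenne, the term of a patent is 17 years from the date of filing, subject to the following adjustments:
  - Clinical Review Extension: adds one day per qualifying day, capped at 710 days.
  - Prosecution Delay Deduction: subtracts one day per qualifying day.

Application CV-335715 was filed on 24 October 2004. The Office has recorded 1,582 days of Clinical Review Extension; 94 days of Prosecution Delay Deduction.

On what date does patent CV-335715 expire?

Base term: filing date + 17 years → 24 October 2021.
Clinical Review Extension: 1582 days claimed exceeds the 710-day cap, so +710 days → 4 October 2023.
Prosecution Delay Deduction: −94 days → 2 July 2023.

2023-07-02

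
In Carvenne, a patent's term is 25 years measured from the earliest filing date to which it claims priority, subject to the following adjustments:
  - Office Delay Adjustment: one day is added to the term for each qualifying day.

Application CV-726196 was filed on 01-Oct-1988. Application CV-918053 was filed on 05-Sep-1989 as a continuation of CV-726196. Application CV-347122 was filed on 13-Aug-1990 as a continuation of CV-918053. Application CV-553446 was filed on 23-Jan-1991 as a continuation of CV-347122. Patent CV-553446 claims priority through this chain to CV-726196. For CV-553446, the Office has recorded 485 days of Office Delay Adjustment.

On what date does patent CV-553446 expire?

January 29, 2015

Earliest priority filing: 1 October 1988.
Base term: 1 October 1988 + 25 years → 1 October 2013.
Office Delay Adjustment: +485 days → 29 January 2015.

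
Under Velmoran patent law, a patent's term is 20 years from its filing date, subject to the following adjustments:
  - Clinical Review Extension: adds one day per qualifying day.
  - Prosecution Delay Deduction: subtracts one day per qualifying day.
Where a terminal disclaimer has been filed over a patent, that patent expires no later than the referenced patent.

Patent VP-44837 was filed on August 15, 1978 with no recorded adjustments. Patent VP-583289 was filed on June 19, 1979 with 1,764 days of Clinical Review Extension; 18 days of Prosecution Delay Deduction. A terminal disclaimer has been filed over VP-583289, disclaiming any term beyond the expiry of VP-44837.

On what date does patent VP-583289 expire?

August 15, 1998

Natural term of VP-583289:
  Base: filing + 20 years → 19 June 1999.
  Clinical Review Extension: +1764 days → 17 April 2004.
  Prosecution Delay Deduction: −18 days → 30 March 2004.
Expiry of referenced patent VP-44837:
  Base: filing + 20 years → 15 August 1998.
Terminal disclaimer: VP-583289 expires on the earlier of 30 March 2004 and 15 August 1998.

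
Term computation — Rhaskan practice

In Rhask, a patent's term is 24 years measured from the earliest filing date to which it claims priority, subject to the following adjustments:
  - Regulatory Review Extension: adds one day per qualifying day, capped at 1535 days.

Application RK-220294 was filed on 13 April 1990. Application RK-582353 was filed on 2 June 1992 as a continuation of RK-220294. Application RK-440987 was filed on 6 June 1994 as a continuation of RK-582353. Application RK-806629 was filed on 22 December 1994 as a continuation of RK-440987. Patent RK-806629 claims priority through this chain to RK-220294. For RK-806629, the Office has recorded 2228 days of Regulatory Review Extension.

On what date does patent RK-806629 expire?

Earliest priority filing: 13 April 1990.
Base term: 13 April 1990 + 24 years → 13 April 2014.
Regulatory Review Extension: 2228 days claimed exceeds the 1535-day cap, so +1535 days → 26 June 2018.

June 26, 2018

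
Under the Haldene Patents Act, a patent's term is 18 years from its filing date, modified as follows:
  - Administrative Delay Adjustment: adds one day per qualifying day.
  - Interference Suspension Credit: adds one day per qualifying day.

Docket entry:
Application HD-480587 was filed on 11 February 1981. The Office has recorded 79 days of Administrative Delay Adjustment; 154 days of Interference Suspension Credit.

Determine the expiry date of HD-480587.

Base term: filing date + 18 years → 11 February 1999.
Administrative Delay Adjustment: +79 days → 1 May 1999.
Interference Suspension Credit: +154 days → 2 October 1999.

1999-10-02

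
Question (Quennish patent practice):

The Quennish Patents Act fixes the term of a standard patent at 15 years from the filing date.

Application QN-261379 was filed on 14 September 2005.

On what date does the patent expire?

September 14, 2020

Filing date + 15 years → 14 September 2020.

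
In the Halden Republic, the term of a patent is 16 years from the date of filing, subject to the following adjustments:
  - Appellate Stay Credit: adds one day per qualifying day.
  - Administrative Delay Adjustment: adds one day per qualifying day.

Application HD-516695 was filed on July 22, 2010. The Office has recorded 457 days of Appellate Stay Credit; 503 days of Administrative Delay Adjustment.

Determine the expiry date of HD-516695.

Base term: filing date + 16 years → 22 July 2026.
Appellate Stay Credit: +457 days → 22 October 2027.
Administrative Delay Adjustment: +503 days → 8 March 2029.

March 8, 2029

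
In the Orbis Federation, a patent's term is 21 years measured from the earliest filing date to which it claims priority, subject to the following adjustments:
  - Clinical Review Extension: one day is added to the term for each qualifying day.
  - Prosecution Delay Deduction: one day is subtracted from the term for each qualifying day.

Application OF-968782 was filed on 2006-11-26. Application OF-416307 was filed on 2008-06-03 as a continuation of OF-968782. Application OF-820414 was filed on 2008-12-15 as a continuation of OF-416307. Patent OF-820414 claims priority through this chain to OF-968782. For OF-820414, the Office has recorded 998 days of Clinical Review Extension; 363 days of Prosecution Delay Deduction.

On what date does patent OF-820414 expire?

Earliest priority filing: 26 November 2006.
Base term: 26 November 2006 + 21 years → 26 November 2027.
Clinical Review Extension: +998 days → 20 August 2030.
Prosecution Delay Deduction: −363 days → 22 August 2029.

2029-08-22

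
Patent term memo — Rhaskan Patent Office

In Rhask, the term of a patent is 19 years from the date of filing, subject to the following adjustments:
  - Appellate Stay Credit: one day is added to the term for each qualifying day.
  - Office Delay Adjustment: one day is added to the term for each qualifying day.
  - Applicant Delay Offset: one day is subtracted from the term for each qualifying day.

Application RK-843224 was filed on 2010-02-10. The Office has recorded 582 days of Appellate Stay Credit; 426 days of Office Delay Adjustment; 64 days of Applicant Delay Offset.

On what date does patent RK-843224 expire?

Base term: filing date + 19 years → 10 February 2029.
Appellate Stay Credit: +582 days → 15 September 2030.
Office Delay Adjustment: +426 days → 15 November 2031.
Applicant Delay Offset: −64 days → 12 September 2031.

September 12, 2031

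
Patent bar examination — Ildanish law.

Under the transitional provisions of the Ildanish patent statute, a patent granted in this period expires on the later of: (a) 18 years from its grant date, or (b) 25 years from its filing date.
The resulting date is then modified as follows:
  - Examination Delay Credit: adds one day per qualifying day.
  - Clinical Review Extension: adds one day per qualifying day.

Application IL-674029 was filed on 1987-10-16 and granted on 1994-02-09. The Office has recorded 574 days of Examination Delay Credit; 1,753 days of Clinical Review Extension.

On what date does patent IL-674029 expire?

(a) grant + 18 years → 9 February 2012.
(b) filing + 25 years → 16 October 2012.
Later of the two: 16 October 2012.
Examination Delay Credit: +574 days → 13 May 2014.
Clinical Review Extension: +1753 days → 1 March 2019.

2019-03-01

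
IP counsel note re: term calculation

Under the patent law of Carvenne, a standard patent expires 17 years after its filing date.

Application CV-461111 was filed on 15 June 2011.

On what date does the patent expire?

June 15, 2028

Filing date + 17 years → 15 June 2028.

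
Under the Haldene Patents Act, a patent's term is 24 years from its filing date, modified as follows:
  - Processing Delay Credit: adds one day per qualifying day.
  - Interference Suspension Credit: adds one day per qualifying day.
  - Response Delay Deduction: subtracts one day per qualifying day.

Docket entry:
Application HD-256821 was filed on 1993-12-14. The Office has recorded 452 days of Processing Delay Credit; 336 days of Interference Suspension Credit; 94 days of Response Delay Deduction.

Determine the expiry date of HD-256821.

Base term: filing date + 24 years → 14 December 2017.
Processing Delay Credit: +452 days → 11 March 2019.
Interference Suspension Credit: +336 days → 10 February 2020.
Response Delay Deduction: −94 days → 8 November 2019.

2019-11-08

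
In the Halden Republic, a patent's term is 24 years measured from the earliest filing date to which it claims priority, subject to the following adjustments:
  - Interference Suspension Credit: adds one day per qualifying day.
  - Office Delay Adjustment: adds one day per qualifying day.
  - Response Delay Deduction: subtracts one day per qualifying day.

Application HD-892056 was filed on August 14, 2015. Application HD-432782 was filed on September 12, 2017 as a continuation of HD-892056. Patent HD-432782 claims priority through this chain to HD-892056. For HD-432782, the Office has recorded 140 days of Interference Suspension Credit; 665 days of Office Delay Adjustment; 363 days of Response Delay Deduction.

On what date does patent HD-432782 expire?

Earliest priority filing: 14 August 2015.
Base term: 14 August 2015 + 24 years → 14 August 2039.
Interference Suspension Credit: +140 days → 1 January 2040.
Office Delay Adjustment: +665 days → 27 October 2041.
Response Delay Deduction: −363 days → 29 October 2040.

2040-10-29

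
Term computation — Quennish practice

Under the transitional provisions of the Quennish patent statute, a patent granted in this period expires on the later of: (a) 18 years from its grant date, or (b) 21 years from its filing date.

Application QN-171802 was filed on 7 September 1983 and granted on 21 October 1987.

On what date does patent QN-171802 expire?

October 21, 2005

(a) grant + 18 years → 21 October 2005.
(b) filing + 21 years → 7 September 2004.
Later of the two: 21 October 2005.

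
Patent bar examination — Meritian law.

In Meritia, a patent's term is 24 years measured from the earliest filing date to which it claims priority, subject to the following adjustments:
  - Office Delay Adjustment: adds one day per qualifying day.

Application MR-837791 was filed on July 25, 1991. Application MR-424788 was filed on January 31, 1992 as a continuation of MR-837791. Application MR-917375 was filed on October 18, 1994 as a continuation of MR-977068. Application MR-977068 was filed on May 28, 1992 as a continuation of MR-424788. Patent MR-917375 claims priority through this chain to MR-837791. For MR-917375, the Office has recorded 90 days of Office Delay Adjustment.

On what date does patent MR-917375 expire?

2015-10-23

Earliest priority filing: 25 July 1991.
Base term: 25 July 1991 + 24 years → 25 July 2015.
Office Delay Adjustment: +90 days → 23 October 2015.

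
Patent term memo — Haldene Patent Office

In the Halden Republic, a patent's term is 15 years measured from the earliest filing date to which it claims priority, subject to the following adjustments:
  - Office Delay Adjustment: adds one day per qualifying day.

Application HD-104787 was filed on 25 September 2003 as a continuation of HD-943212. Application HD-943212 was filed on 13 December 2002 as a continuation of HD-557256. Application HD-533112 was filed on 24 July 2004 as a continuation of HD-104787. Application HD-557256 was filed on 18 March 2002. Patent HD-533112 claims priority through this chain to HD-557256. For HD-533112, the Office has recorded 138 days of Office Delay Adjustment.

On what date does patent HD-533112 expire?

August 3, 2017

Earliest priority filing: 18 March 2002.
Base term: 18 March 2002 + 15 years → 18 March 2017.
Office Delay Adjustment: +138 days → 3 August 2017.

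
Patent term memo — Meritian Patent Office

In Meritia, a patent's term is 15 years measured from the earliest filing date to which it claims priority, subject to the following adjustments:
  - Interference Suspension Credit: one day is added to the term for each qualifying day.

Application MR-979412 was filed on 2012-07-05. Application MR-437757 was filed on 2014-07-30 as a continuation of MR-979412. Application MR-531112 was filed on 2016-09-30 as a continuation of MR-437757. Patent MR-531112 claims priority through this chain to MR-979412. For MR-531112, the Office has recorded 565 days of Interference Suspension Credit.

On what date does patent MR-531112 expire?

Earliest priority filing: 5 July 2012.
Base term: 5 July 2012 + 15 years → 5 July 2027.
Interference Suspension Credit: +565 days → 20 January 2029.

January 20, 2029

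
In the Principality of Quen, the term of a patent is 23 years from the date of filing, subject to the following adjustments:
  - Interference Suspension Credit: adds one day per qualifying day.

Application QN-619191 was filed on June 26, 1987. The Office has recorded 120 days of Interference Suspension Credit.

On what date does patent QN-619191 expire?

Base term: filing date + 23 years → 26 June 2010.
Interference Suspension Credit: +120 days → 24 October 2010.

October 24, 2010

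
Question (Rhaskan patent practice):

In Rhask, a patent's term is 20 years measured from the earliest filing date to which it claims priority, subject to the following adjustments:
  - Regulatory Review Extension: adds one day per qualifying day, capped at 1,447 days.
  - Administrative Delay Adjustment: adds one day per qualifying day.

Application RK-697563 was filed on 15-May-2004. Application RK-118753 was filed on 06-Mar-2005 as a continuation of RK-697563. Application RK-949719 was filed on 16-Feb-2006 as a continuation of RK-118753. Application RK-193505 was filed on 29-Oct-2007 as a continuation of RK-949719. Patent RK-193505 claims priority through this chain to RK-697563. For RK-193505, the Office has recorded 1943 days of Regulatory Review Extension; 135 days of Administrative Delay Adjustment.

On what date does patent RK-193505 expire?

Earliest priority filing: 15 May 2004.
Base term: 15 May 2004 + 20 years → 15 May 2024.
Regulatory Review Extension: 1943 days claimed exceeds the 1447-day cap, so +1447 days → 1 May 2028.
Administrative Delay Adjustment: +135 days → 13 September 2028.

2028-09-13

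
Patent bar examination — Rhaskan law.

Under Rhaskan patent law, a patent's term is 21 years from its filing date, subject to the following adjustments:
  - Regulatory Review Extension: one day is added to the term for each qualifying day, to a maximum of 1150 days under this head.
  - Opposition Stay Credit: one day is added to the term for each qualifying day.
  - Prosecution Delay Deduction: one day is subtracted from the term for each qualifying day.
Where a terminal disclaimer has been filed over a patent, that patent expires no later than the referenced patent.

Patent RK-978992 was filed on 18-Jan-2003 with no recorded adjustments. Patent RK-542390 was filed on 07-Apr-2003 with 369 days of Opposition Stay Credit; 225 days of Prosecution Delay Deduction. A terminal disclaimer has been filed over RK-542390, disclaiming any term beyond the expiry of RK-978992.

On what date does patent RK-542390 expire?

January 18, 2024

Natural term of RK-542390:
  Base: filing + 21 years → 7 April 2024.
  Opposition Stay Credit: +369 days → 11 April 2025.
  Prosecution Delay Deduction: −225 days → 29 August 2024.
Expiry of referenced patent RK-978992:
  Base: filing + 21 years → 18 January 2024.
Terminal disclaimer: RK-542390 expires on the earlier of 29 August 2024 and 18 January 2024.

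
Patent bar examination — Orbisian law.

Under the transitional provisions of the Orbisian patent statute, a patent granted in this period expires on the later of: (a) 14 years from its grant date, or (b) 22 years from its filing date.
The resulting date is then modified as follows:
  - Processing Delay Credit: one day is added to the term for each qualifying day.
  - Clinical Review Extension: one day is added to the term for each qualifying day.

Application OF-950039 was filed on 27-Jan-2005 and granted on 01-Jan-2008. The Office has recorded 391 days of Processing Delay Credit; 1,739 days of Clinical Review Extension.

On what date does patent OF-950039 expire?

(a) grant + 14 years → 1 January 2022.
(b) filing + 22 years → 27 January 2027.
Later of the two: 27 January 2027.
Processing Delay Credit: +391 days → 22 February 2028.
Clinical Review Extension: +1739 days → 26 November 2032.

2032-11-26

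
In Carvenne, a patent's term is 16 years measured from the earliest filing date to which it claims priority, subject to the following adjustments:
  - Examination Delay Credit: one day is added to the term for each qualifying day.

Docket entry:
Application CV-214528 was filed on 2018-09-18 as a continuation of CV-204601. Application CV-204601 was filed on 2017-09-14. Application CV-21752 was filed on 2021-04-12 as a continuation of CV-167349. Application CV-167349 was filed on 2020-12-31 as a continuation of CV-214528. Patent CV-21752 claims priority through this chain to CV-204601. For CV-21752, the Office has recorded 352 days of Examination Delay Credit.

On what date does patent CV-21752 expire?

Earliest priority filing: 14 September 2017.
Base term: 14 September 2017 + 16 years → 14 September 2033.
Examination Delay Credit: +352 days → 1 September 2034.

2034-09-01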